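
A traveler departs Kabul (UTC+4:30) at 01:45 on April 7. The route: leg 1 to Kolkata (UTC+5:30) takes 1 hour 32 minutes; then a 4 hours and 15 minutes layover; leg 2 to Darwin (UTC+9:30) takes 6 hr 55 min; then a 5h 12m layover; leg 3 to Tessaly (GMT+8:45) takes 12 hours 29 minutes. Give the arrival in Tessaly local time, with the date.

Convert departure to UTC: 01:45 − 4:30 = 21:15 UTC on Apr 6.
Add 1 hour 32 minutes leg 1 → 22:47 UTC.
Add 4 hours and 15 minutes layover in Kolkata → 03:02 UTC (Apr 7).
Add 6 hours 55 minutes leg 2 → 09:57 UTC.
Add 5 hours 12 minutes layover in Darwin → 15:09 UTC.
Add 12 hours 29 minutes leg 3 → 03:38 UTC (Apr 8).
Tessaly is UTC+8:45, so local arrival = 03:38 + 8:45 = 12:23 on Apr 8.

12:23 on April 8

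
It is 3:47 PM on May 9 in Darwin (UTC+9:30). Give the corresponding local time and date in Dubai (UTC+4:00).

10:17 AM on May 9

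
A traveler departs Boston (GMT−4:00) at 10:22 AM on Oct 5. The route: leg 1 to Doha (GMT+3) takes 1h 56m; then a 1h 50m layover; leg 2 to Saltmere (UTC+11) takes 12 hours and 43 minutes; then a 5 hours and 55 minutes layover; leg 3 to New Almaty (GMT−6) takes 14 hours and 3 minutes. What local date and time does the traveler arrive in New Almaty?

Convert departure to UTC: 10:22 AM + 4:00 = 2:22 PM UTC on Oct 5.
Add 1 hour and 56 minutes leg 1 → 4:18 PM UTC.
Add 1 hour and 50 minutes layover in Doha → 6:08 PM UTC.
Add 12 hours and 43 minutes leg 2 → 6:51 AM UTC (Oct 6).
Add 5 hours 55 minutes layover in Saltmere → 12:46 PM UTC.
Add 14 hours and 3 minutes leg 3 → 2:49 AM UTC (Oct 7).
New Almaty is UTC−6:00, so local arrival = 2:49 AM − 6:00 = 8:49 PM on Oct 6.

8:49 PM on Oct 6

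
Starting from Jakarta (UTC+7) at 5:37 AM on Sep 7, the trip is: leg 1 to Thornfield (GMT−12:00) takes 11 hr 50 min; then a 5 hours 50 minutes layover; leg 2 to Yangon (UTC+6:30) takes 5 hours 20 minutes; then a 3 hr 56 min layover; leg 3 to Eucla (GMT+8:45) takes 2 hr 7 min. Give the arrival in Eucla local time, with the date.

12:25 PM on Sep 8

Convert departure to UTC: 5:37 AM − 7:00 = 10:37 PM UTC on Sep 6.
Add 11 hours and 50 minutes leg 1 → 10:27 AM UTC (Sep 7).
Add 5 hours and 50 minutes layover in Thornfield → 4:17 PM UTC.
Add 5 hours 20 minutes leg 2 → 9:37 PM UTC.
Add 3 hours 56 minutes layover in Yangon → 1:33 AM UTC (Sep 8).
Add 2 hours and 7 minutes leg 3 → 3:40 AM UTC.
Eucla is UTC+8:45, so local arrival = 3:40 AM + 8:45 = 12:25 PM on Sep 8.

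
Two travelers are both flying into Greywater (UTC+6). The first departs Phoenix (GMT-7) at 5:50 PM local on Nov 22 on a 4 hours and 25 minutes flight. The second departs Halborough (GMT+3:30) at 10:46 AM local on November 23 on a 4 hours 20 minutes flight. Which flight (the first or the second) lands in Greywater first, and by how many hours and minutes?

Flight 1 in UTC: 5:50 PM + 7:00 = 12:50 AM on Nov 23.
+4 hours and 25 minutes → arrive 5:15 AM UTC on Nov 23.
Flight 2 in UTC: 10:46 AM − 3:30 = 7:16 AM on Nov 23.
+4 hours and 20 minutes → arrive 11:36 AM UTC on Nov 23.
Flight 1 lands earlier by 6 hours 21 minutes.

the first, by 6 hours 21 minutes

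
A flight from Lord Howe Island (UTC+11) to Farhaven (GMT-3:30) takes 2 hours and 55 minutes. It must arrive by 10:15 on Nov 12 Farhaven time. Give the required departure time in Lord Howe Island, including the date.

21:50 on Nov 12

Target arrival in UTC: 10:15 + 3:30 = 13:45 on Nov 12.
Subtract 2 hours and 55 minutes → departure 10:50 UTC on Nov 12.
Lord Howe Island is UTC+11:00: 10:50 + 11:00 = 21:50 on Nov 12.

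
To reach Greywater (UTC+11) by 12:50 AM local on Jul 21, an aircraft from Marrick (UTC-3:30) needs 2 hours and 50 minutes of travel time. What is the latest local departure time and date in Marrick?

Target arrival in UTC: 12:50 AM − 11:00 = 1:50 PM on Jul 20.
Subtract 2 hours 50 minutes → departure 11:00 AM UTC on Jul 20.
Marrick is UTC−3:30: 11:00 AM − 3:30 = 7:30 AM on Jul 20.

7:30 AM on July 20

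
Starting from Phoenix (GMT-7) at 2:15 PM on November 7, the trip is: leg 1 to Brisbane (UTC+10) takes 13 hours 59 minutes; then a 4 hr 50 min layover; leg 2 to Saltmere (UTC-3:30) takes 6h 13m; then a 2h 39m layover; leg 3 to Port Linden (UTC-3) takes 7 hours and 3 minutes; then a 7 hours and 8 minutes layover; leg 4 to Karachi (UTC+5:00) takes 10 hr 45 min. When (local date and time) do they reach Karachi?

6:52 AM on November 10

Convert departure to UTC: 2:15 PM + 7:00 = 9:15 PM UTC on Nov 7.
Add 13 hours and 59 minutes leg 1 → 11:14 AM UTC (Nov 8).
Add 4 hours and 50 minutes layover in Brisbane → 4:04 PM UTC.
Add 6 hours and 13 minutes leg 2 → 10:17 PM UTC.
Add 2 hours and 39 minutes layover in Saltmere → 12:56 AM UTC (Nov 9).
Add 7 hours and 3 minutes leg 3 → 7:59 AM UTC.
Add 7 hours and 8 minutes layover in Port Linden → 3:07 PM UTC.
Add 10 hours and 45 minutes leg 4 → 1:52 AM UTC (Nov 10).
Karachi is UTC+5:00, so local arrival = 1:52 AM + 5:00 = 6:52 AM on Nov 10.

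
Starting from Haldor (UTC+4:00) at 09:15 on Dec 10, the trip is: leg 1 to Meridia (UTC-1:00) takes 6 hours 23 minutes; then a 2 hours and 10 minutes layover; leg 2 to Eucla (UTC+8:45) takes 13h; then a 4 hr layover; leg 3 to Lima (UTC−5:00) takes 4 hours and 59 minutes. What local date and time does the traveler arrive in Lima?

Convert departure to UTC: 09:15 − 4:00 = 05:15 UTC on Dec 10.
Add 6 hours and 23 minutes leg 1 → 11:38 UTC.
Add 2 hours and 10 minutes layover in Meridia → 13:48 UTC.
Add 13 hours leg 2 → 02:48 UTC (Dec 11).
Add 4 hours layover in Eucla → 06:48 UTC.
Add 4 hours and 59 minutes leg 3 → 11:47 UTC.
Lima is UTC−5:00, so local arrival = 11:47 − 5:00 = 06:47 on Dec 11.

06:47 on December 11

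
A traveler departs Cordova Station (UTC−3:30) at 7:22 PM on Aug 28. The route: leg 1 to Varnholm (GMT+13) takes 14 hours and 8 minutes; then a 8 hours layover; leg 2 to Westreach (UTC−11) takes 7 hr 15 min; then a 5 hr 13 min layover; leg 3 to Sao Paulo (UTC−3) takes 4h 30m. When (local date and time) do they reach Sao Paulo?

10:58 AM on Aug 30

Convert departure to UTC: 7:22 PM + 3:30 = 10:52 PM UTC on Aug 28.
Add 14 hours 8 minutes leg 1 → 1:00 PM UTC (Aug 29).
Add 8 hours layover in Varnholm → 9:00 PM UTC.
Add 7 hours and 15 minutes leg 2 → 4:15 AM UTC (Aug 30).
Add 5 hours and 13 minutes layover in Westreach → 9:28 AM UTC.
Add 4 hours and 30 minutes leg 3 → 1:58 PM UTC.
Sao Paulo is UTC−3:00, so local arrival = 1:58 PM − 3:00 = 10:58 AM on Aug 30.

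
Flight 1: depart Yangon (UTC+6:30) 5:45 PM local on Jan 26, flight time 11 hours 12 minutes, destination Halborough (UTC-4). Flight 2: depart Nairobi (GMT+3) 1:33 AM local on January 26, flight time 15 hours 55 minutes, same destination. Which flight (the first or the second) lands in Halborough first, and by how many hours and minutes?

the second, by 7 hours 59 minutes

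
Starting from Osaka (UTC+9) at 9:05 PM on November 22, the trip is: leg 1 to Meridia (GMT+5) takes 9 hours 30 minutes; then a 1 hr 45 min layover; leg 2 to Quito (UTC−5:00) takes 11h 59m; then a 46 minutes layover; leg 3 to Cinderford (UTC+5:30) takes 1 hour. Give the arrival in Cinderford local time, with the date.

6:35 PM on Nov 23

Convert departure to UTC: 9:05 PM − 9:00 = 12:05 PM UTC on Nov 22.
Add 9 hours 30 minutes leg 1 → 9:35 PM UTC.
Add 1 hour 45 minutes layover in Meridia → 11:20 PM UTC.
Add 11 hours and 59 minutes leg 2 → 11:19 AM UTC (Nov 23).
Add 46 minutes layover in Quito → 12:05 PM UTC.
Add 1 hour leg 3 → 1:05 PM UTC.
Cinderford is UTC+5:30, so local arrival = 1:05 PM + 5:30 = 6:35 PM on Nov 23.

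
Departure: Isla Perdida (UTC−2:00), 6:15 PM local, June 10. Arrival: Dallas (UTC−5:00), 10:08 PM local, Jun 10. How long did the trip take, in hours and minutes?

Departure in UTC: 6:15 PM + 2:00 = 8:15 PM on Jun 10.
Arrival in UTC: 10:08 PM + 5:00 = 3:08 AM on Jun 11.
Elapsed = 3:08 AM − 8:15 PM (+1 day) = 6 hours 53 minutes.

6 hours 53 minutes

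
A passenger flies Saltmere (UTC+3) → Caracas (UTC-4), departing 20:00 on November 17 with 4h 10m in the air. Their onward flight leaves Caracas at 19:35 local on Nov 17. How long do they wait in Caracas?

2 hours 25 minutes

Convert departure to UTC: 20:00 − 3:00 = 17:00 UTC on Nov 17.
Add 4 hours and 10 minutes flight time → 21:10 UTC.
Caracas is UTC−4:00, so local arrival = 21:10 − 4:00 = 17:10 on Nov 17.
Layover = 19:35 − 17:10 = 2 hours 25 minutes.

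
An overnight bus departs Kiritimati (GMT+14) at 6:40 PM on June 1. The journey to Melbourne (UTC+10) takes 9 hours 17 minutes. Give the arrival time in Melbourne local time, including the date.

11:57 PM on Jun 1

Convert departure to UTC: 6:40 PM − 14:00 = 4:40 AM UTC on Jun 1.
Add 9 hours and 17 minutes travel time → 1:57 PM UTC.
Melbourne is UTC+10:00, so local arrival = 1:57 PM + 10:00 = 11:57 PM on Jun 1.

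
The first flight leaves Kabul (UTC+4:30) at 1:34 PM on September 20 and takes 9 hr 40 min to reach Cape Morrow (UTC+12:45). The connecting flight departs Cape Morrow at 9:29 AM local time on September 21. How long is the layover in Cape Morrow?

2 hours

Convert departure to UTC: 1:34 PM − 4:30 = 9:04 AM UTC on Sep 20.
Add 9 hours and 40 minutes flight time → 6:44 PM UTC.
Cape Morrow is UTC+12:45, so local arrival = 6:44 PM + 12:45 = 7:29 AM on Sep 21.
Layover = 9:29 AM − 7:29 AM = 2 hours.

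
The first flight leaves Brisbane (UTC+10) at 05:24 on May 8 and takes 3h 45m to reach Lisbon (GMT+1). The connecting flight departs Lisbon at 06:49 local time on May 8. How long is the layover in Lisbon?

6 hours 40 minutes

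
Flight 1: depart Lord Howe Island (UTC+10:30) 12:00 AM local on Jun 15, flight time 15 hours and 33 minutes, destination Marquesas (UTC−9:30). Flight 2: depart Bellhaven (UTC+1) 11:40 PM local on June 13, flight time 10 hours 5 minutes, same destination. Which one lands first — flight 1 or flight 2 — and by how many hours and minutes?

the second, by 20 hours 18 minutes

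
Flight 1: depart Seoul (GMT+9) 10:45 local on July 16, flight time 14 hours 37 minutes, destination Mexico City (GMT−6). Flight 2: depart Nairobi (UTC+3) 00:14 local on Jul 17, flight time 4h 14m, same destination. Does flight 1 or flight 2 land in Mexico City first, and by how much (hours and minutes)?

the first, by 9 hours 6 minutes

Flight 1 in UTC: 10:45 − 9:00 = 01:45 on Jul 16.
+14 hours and 37 minutes → arrive 16:22 UTC on Jul 16.
Flight 2 in UTC: 00:14 − 3:00 = 21:14 on Jul 16.
+4 hours and 14 minutes → arrive 01:28 UTC on Jul 17.
Flight 1 lands earlier by 9 hours 6 minutes.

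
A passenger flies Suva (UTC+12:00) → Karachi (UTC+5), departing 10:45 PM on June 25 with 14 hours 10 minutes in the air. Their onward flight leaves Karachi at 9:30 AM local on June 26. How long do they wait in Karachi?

3 hours 35 minutes

Convert departure to UTC: 10:45 PM − 12:00 = 10:45 AM UTC on Jun 25.
Add 14 hours 10 minutes flight time → 12:55 AM UTC (Jun 26).
Karachi is UTC+5:00, so local arrival = 12:55 AM + 5:00 = 5:55 AM on Jun 26.
Layover = 9:30 AM − 5:55 AM = 3 hours 35 minutes.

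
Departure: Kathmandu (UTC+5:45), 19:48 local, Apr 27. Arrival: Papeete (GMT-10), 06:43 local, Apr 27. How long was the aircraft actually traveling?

Departure in UTC: 19:48 − 5:45 = 14:03 on Apr 27.
Arrival in UTC: 06:43 + 10:00 = 16:43 on Apr 27.
Elapsed = 16:43 − 14:03 = 2 hours 40 minutes.

2 hours 40 minutes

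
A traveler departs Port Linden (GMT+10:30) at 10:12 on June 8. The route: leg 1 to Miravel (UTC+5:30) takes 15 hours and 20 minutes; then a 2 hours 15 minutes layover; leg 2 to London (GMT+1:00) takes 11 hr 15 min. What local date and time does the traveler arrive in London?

05:32 on June 9

Convert departure to UTC: 10:12 − 10:30 = 23:42 UTC on Jun 7.
Add 15 hours 20 minutes leg 1 → 15:02 UTC (Jun 8).
Add 2 hours and 15 minutes layover in Miravel → 17:17 UTC.
Add 11 hours and 15 minutes leg 2 → 04:32 UTC (Jun 9).
London is UTC+1:00, so local arrival = 04:32 + 1:00 = 05:32 on Jun 9.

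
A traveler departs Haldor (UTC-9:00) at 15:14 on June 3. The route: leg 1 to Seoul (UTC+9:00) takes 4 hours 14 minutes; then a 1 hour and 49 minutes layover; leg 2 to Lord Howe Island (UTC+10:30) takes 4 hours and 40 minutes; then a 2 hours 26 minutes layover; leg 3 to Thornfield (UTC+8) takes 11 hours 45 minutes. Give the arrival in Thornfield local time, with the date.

Convert departure to UTC: 15:14 + 9:00 = 00:14 UTC on Jun 4.
Add 4 hours 14 minutes leg 1 → 04:28 UTC.
Add 1 hour 49 minutes layover in Seoul → 06:17 UTC.
Add 4 hours and 40 minutes leg 2 → 10:57 UTC.
Add 2 hours and 26 minutes layover in Lord Howe Island → 13:23 UTC.
Add 11 hours and 45 minutes leg 3 → 01:08 UTC (Jun 5).
Thornfield is UTC+8:00, so local arrival = 01:08 + 8:00 = 09:08 on Jun 5.

09:08 on June 5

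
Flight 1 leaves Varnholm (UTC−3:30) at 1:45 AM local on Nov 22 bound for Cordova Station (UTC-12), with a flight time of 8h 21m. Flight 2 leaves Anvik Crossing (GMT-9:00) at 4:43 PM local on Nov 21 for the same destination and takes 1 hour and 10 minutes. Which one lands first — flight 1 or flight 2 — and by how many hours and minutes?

the second, by 10 hours 43 minutes

Flight 1 in UTC: 1:45 AM + 3:30 = 5:15 AM on Nov 22.
+8 hours 21 minutes → arrive 1:36 PM UTC on Nov 22.
Flight 2 in UTC: 4:43 PM + 9:00 = 1:43 AM on Nov 22.
+1 hour 10 minutes → arrive 2:53 AM UTC on Nov 22.
Flight 2 lands earlier by 10 hours 43 minutes.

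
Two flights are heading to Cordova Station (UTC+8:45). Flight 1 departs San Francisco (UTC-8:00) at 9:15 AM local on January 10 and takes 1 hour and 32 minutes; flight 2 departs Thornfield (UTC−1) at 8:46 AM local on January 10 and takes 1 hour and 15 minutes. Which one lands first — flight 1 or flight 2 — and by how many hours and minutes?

Flight 1 in UTC: 9:15 AM + 8:00 = 5:15 PM on Jan 10.
+1 hour and 32 minutes → arrive 6:47 PM UTC on Jan 10.
Flight 2 in UTC: 8:46 AM + 1:00 = 9:46 AM on Jan 10.
+1 hour and 15 minutes → arrive 11:01 AM UTC on Jan 10.
Flight 2 lands earlier by 7 hours 46 minutes.

the second, by 7 hours 46 minutes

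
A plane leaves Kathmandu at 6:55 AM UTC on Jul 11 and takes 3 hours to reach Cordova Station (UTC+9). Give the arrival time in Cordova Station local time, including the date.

Departure is given in UTC: 6:55 AM on Jul 11.
Add 3 hours → 9:55 AM UTC.
Cordova Station is UTC+9:00: 9:55 AM + 9:00 = 6:55 PM on Jul 11.

6:55 PM on July 11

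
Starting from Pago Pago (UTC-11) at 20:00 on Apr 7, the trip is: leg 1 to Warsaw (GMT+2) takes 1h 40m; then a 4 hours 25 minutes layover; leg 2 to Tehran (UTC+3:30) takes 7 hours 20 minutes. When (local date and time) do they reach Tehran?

23:55 on April 8

Convert departure to UTC: 20:00 + 11:00 = 07:00 UTC on Apr 8.
Add 1 hour 40 minutes leg 1 → 08:40 UTC.
Add 4 hours and 25 minutes layover in Warsaw → 13:05 UTC.
Add 7 hours and 20 minutes leg 2 → 20:25 UTC.
Tehran is UTC+3:30, so local arrival = 20:25 + 3:30 = 23:55 on Apr 8.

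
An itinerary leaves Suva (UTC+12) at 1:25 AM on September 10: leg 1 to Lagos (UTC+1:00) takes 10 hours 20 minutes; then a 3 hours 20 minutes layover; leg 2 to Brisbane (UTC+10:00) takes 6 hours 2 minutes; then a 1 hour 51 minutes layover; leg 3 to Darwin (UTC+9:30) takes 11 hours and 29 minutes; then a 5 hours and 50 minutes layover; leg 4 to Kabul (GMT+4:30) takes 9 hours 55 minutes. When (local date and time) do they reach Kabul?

Convert departure to UTC: 1:25 AM − 12:00 = 1:25 PM UTC on Sep 9.
Add 10 hours 20 minutes leg 1 → 11:45 PM UTC.
Add 3 hours 20 minutes layover in Lagos → 3:05 AM UTC (Sep 10).
Add 6 hours and 2 minutes leg 2 → 9:07 AM UTC.
Add 1 hour 51 minutes layover in Brisbane → 10:58 AM UTC.
Add 11 hours and 29 minutes leg 3 → 10:27 PM UTC.
Add 5 hours and 50 minutes layover in Darwin → 4:17 AM UTC (Sep 11).
Add 9 hours and 55 minutes leg 4 → 2:12 PM UTC.
Kabul is UTC+4:30, so local arrival = 2:12 PM + 4:30 = 6:42 PM on Sep 11.

6:42 PM on Sep 11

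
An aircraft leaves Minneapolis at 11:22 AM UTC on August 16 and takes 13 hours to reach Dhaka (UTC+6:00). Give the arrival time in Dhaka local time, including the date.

6:22 AM on August 17

Departure is given in UTC: 11:22 AM on Aug 16.
Add 13 hours → 12:22 AM UTC (Aug 17).
Dhaka is UTC+6:00: 12:22 AM + 6:00 = 6:22 AM on Aug 17.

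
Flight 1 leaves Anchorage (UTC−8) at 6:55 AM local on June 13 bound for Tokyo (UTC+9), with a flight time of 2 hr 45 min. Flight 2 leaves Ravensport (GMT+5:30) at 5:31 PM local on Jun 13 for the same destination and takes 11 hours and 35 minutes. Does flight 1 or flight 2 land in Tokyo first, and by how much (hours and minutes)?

the first, by 5 hours 56 minutes

Flight 1 in UTC: 6:55 AM + 8:00 = 2:55 PM on Jun 13.
+2 hours 45 minutes → arrive 5:40 PM UTC on Jun 13.
Flight 2 in UTC: 5:31 PM − 5:30 = 12:01 PM on Jun 13.
+11 hours 35 minutes → arrive 11:36 PM UTC on Jun 13.
Flight 1 lands earlier by 5 hours 56 minutes.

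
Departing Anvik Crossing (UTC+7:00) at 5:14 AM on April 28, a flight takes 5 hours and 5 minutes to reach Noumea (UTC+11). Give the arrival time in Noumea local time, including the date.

2:19 PM on Apr 28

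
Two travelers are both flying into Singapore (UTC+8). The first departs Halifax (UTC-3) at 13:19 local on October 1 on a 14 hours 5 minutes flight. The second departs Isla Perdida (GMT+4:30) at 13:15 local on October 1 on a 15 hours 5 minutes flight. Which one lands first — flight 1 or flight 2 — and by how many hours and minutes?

the second, by 6 hours 34 minutes

Flight 1 in UTC: 13:19 + 3:00 = 16:19 on Oct 1.
+14 hours and 5 minutes → arrive 06:24 UTC on Oct 2.
Flight 2 in UTC: 13:15 − 4:30 = 08:45 on Oct 1.
+15 hours and 5 minutes → arrive 23:50 UTC on Oct 1.
Flight 2 lands earlier by 6 hours 34 minutes.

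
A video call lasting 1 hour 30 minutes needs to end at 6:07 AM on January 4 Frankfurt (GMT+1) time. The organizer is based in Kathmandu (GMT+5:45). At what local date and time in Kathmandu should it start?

Target end time in UTC: 6:07 AM − 1:00 = 5:07 AM on Jan 4.
Subtract 1 hour and 30 minutes → start 3:37 AM UTC on Jan 4.
Kathmandu is UTC+5:45: 3:37 AM + 5:45 = 9:22 AM on Jan 4.

9:22 AM on January 4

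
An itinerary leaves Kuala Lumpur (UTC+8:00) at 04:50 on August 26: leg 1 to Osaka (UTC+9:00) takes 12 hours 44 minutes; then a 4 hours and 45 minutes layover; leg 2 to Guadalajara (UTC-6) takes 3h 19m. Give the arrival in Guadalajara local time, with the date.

11:38 on August 26

Convert departure to UTC: 04:50 − 8:00 = 20:50 UTC on Aug 25.
Add 12 hours and 44 minutes leg 1 → 09:34 UTC (Aug 26).
Add 4 hours 45 minutes layover in Osaka → 14:19 UTC.
Add 3 hours 19 minutes leg 2 → 17:38 UTC.
Guadalajara is UTC−6:00, so local arrival = 17:38 − 6:00 = 11:38 on Aug 26.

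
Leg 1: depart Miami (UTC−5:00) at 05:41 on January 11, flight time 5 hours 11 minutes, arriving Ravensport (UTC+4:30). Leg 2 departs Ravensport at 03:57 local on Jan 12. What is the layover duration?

7 hours 35 minutes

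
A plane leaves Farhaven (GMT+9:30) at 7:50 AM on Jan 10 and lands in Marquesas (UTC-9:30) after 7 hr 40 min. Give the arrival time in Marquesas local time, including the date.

8:30 PM on January 9

Marquesas is 19:00 behind Farhaven.
After 7 hours and 40 minutes it is 3:30 PM in Farhaven.
Shift by the zone difference: 3:30 PM − 19:00 = 8:30 PM on Jan 9 in Marquesas.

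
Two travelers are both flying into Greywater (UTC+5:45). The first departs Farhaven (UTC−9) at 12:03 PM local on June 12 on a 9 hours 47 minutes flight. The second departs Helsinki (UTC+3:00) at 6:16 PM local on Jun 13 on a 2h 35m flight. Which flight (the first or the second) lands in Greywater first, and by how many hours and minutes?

the first, by 11 hours 1 minute

Flight 1 in UTC: 12:03 PM + 9:00 = 9:03 PM on Jun 12.
+9 hours and 47 minutes → arrive 6:50 AM UTC on Jun 13.
Flight 2 in UTC: 6:16 PM − 3:00 = 3:16 PM on Jun 13.
+2 hours 35 minutes → arrive 5:51 PM UTC on Jun 13.
Flight 1 lands earlier by 11 hours 1 minute.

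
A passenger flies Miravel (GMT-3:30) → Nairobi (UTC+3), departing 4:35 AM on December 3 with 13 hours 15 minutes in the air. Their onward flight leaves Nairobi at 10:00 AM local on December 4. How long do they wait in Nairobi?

9 hours 40 minutes

Convert departure to UTC: 4:35 AM + 3:30 = 8:05 AM UTC on Dec 3.
Add 13 hours 15 minutes flight time → 9:20 PM UTC.
Nairobi is UTC+3:00, so local arrival = 9:20 PM + 3:00 = 12:20 AM on Dec 4.
Layover = 10:00 AM − 12:20 AM = 9 hours 40 minutes.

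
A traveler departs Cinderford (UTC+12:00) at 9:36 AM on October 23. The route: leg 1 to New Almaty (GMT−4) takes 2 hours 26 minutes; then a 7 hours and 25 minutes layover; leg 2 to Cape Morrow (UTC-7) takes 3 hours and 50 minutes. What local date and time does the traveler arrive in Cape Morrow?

Convert departure to UTC: 9:36 AM − 12:00 = 9:36 PM UTC on Oct 22.
Add 2 hours and 26 minutes leg 1 → 12:02 AM UTC (Oct 23).
Add 7 hours and 25 minutes layover in New Almaty → 7:27 AM UTC.
Add 3 hours and 50 minutes leg 2 → 11:17 AM UTC.
Cape Morrow is UTC−7:00, so local arrival = 11:17 AM − 7:00 = 4:17 AM on Oct 23.

4:17 AM on October 23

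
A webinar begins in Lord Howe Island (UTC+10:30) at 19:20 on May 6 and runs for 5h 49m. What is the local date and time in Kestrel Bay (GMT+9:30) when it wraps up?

00:09 on May 7

Convert start to UTC: 19:20 − 10:30 = 08:50 UTC on May 6.
Add 5 hours and 49 minutes duration → 14:39 UTC.
Kestrel Bay is UTC+9:30, so local end time = 14:39 + 9:30 = 00:09 on May 7.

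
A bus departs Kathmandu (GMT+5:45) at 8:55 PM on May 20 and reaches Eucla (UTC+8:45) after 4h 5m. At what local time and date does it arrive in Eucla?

4:00 AM on May 21

Convert departure to UTC: 8:55 PM − 5:45 = 3:10 PM UTC on May 20.
Add 4 hours and 5 minutes travel time → 7:15 PM UTC.
Eucla is UTC+8:45, so local arrival = 7:15 PM + 8:45 = 4:00 AM on May 21.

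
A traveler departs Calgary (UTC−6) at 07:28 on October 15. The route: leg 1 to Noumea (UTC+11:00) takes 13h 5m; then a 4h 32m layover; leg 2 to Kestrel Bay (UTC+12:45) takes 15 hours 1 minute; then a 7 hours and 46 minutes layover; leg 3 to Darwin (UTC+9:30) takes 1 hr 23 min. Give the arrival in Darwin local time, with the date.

Convert departure to UTC: 07:28 + 6:00 = 13:28 UTC on Oct 15.
Add 13 hours 5 minutes leg 1 → 02:33 UTC (Oct 16).
Add 4 hours 32 minutes layover in Noumea → 07:05 UTC.
Add 15 hours and 1 minute leg 2 → 22:06 UTC.
Add 7 hours 46 minutes layover in Kestrel Bay → 05:52 UTC (Oct 17).
Add 1 hour and 23 minutes leg 3 → 07:15 UTC.
Darwin is UTC+9:30, so local arrival = 07:15 + 9:30 = 16:45 on Oct 17.

16:45 on October 17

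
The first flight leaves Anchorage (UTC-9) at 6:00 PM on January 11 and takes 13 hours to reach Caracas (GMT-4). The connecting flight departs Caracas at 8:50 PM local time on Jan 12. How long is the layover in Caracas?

Convert departure to UTC: 6:00 PM + 9:00 = 3:00 AM UTC on Jan 12.
Add 13 hours flight time → 4:00 PM UTC.
Caracas is UTC−4:00, so local arrival = 4:00 PM − 4:00 = 12:00 PM on Jan 12.
Layover = 8:50 PM − 12:00 PM = 8 hours 50 minutes.

8 hours 50 minutes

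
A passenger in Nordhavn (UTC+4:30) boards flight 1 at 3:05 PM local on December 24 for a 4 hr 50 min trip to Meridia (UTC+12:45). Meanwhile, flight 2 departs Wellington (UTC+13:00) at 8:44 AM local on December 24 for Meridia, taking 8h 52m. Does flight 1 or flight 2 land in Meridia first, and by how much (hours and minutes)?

the second, by 10 hours 49 minutes

Flight 1 in UTC: 3:05 PM − 4:30 = 10:35 AM on Dec 24.
+4 hours 50 minutes → arrive 3:25 PM UTC on Dec 24.
Flight 2 in UTC: 8:44 AM − 13:00 = 7:44 PM on Dec 23.
+8 hours 52 minutes → arrive 4:36 AM UTC on Dec 24.
Flight 2 lands earlier by 10 hours 49 minutes.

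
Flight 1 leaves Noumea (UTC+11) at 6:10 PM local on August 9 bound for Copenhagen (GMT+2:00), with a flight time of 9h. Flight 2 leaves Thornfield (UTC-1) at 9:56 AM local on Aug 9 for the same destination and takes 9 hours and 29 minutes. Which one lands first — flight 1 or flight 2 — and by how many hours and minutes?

the first, by 4 hours 15 minutes

Flight 1 in UTC: 6:10 PM − 11:00 = 7:10 AM on Aug 9.
+9 hours → arrive 4:10 PM UTC on Aug 9.
Flight 2 in UTC: 9:56 AM + 1:00 = 10:56 AM on Aug 9.
+9 hours and 29 minutes → arrive 8:25 PM UTC on Aug 9.
Flight 1 lands earlier by 4 hours 15 minutes.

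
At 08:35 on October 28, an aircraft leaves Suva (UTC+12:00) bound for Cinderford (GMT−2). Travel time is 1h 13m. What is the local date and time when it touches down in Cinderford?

Convert departure to UTC: 08:35 − 12:00 = 20:35 UTC on Oct 27.
Add 1 hour and 13 minutes travel time → 21:48 UTC.
Cinderford is UTC−2:00, so local arrival = 21:48 − 2:00 = 19:48 on Oct 27.

19:48 on October 27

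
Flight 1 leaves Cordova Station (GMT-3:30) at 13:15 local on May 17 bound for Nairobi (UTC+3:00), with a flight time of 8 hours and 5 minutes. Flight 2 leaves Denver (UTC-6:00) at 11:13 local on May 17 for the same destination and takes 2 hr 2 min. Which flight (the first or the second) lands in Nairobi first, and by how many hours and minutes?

Flight 1 in UTC: 13:15 + 3:30 = 16:45 on May 17.
+8 hours 5 minutes → arrive 00:50 UTC on May 18.
Flight 2 in UTC: 11:13 + 6:00 = 17:13 on May 17.
+2 hours and 2 minutes → arrive 19:15 UTC on May 17.
Flight 2 lands earlier by 5 hours 35 minutes.

the second, by 5 hours 35 minutes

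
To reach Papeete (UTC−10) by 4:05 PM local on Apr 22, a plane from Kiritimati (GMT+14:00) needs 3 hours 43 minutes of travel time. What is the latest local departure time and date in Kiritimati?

Target arrival in UTC: 4:05 PM + 10:00 = 2:05 AM on Apr 23.
Subtract 3 hours 43 minutes → departure 10:22 PM UTC on Apr 22.
Kiritimati is UTC+14:00: 10:22 PM + 14:00 = 12:22 PM on Apr 23.

12:22 PM on April 23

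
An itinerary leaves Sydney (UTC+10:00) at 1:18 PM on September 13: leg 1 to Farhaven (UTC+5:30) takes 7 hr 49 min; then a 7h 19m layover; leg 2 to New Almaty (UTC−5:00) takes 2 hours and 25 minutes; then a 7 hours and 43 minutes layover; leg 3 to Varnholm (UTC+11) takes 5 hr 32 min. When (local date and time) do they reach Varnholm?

9:06 PM on Sep 14

Convert departure to UTC: 1:18 PM − 10:00 = 3:18 AM UTC on Sep 13.
Add 7 hours 49 minutes leg 1 → 11:07 AM UTC.
Add 7 hours and 19 minutes layover in Farhaven → 6:26 PM UTC.
Add 2 hours and 25 minutes leg 2 → 8:51 PM UTC.
Add 7 hours 43 minutes layover in New Almaty → 4:34 AM UTC (Sep 14).
Add 5 hours 32 minutes leg 3 → 10:06 AM UTC.
Varnholm is UTC+11:00, so local arrival = 10:06 AM + 11:00 = 9:06 PM on Sep 14.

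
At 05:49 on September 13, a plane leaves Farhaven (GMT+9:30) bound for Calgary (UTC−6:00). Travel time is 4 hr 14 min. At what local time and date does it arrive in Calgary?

Convert departure to UTC: 05:49 − 9:30 = 20:19 UTC on Sep 12.
Add 4 hours and 14 minutes travel time → 00:33 UTC (Sep 13).
Calgary is UTC−6:00, so local arrival = 00:33 − 6:00 = 18:33 on Sep 12.

18:33 on Sep 12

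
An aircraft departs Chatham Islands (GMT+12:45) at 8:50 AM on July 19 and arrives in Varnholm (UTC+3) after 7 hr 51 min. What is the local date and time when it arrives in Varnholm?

Convert departure to UTC: 8:50 AM − 12:45 = 8:05 PM UTC on Jul 18.
Add 7 hours and 51 minutes travel time → 3:56 AM UTC (Jul 19).
Varnholm is UTC+3:00, so local arrival = 3:56 AM + 3:00 = 6:56 AM on Jul 19.

6:56 AM on July 19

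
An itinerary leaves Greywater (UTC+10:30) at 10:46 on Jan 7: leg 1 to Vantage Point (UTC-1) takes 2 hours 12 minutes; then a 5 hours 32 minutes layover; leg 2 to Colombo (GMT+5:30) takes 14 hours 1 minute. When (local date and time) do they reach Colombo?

03:31 on Jan 8

Convert departure to UTC: 10:46 − 10:30 = 00:16 UTC on Jan 7.
Add 2 hours and 12 minutes leg 1 → 02:28 UTC.
Add 5 hours and 32 minutes layover in Vantage Point → 08:00 UTC.
Add 14 hours 1 minute leg 2 → 22:01 UTC.
Colombo is UTC+5:30, so local arrival = 22:01 + 5:30 = 03:31 on Jan 8.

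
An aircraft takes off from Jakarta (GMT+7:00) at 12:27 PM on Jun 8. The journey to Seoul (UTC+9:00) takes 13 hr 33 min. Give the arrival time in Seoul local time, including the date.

4:00 AM on June 9

Convert departure to UTC: 12:27 PM − 7:00 = 5:27 AM UTC on Jun 8.
Add 13 hours and 33 minutes travel time → 7:00 PM UTC.
Seoul is UTC+9:00, so local arrival = 7:00 PM + 9:00 = 4:00 AM on Jun 9.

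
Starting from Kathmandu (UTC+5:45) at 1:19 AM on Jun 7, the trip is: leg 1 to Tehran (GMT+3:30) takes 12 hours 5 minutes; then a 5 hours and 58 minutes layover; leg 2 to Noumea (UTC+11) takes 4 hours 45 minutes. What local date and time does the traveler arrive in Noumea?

Convert departure to UTC: 1:19 AM − 5:45 = 7:34 PM UTC on Jun 6.
Add 12 hours and 5 minutes leg 1 → 7:39 AM UTC (Jun 7).
Add 5 hours 58 minutes layover in Tehran → 1:37 PM UTC.
Add 4 hours 45 minutes leg 2 → 6:22 PM UTC.
Noumea is UTC+11:00, so local arrival = 6:22 PM + 11:00 = 5:22 AM on Jun 8.

5:22 AM on Jun 8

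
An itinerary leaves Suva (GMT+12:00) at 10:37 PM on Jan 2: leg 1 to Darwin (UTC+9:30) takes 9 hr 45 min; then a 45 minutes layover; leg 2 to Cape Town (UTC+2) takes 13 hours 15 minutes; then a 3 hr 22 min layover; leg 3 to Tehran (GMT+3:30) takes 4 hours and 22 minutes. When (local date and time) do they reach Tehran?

9:36 PM on January 3

Convert departure to UTC: 10:37 PM − 12:00 = 10:37 AM UTC on Jan 2.
Add 9 hours and 45 minutes leg 1 → 8:22 PM UTC.
Add 45 minutes layover in Darwin → 9:07 PM UTC.
Add 13 hours and 15 minutes leg 2 → 10:22 AM UTC (Jan 3).
Add 3 hours and 22 minutes layover in Cape Town → 1:44 PM UTC.
Add 4 hours 22 minutes leg 3 → 6:06 PM UTC.
Tehran is UTC+3:30, so local arrival = 6:06 PM + 3:30 = 9:36 PM on Jan 3.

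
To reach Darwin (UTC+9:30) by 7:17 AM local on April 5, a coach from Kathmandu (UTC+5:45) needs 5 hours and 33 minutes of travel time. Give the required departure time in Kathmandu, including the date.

9:59 PM on April 4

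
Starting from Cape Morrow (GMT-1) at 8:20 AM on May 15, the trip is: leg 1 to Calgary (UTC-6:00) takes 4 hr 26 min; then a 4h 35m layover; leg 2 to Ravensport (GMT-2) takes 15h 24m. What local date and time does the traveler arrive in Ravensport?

Convert departure to UTC: 8:20 AM + 1:00 = 9:20 AM UTC on May 15.
Add 4 hours and 26 minutes leg 1 → 1:46 PM UTC.
Add 4 hours 35 minutes layover in Calgary → 6:21 PM UTC.
Add 15 hours 24 minutes leg 2 → 9:45 AM UTC (May 16).
Ravensport is UTC−2:00, so local arrival = 9:45 AM − 2:00 = 7:45 AM on May 16.

7:45 AM on May 16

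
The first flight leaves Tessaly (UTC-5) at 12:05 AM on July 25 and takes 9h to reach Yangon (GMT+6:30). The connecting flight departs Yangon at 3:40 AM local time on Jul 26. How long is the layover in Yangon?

7 hours 5 minutes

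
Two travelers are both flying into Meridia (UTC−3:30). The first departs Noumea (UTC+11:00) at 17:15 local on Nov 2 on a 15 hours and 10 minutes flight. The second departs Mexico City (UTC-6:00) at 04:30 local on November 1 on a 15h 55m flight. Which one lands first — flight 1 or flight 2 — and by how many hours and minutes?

the second, by 19 hours

Flight 1 in UTC: 17:15 − 11:00 = 06:15 on Nov 2.
+15 hours 10 minutes → arrive 21:25 UTC on Nov 2.
Flight 2 in UTC: 04:30 + 6:00 = 10:30 on Nov 1.
+15 hours 55 minutes → arrive 02:25 UTC on Nov 2.
Flight 2 lands earlier by 19 hours.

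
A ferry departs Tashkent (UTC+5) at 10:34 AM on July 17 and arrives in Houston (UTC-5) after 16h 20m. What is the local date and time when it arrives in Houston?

Houston is 10:00 behind Tashkent.
After 16 hours 20 minutes it is 2:54 AM (Jul 18) in Tashkent.
Shift by the zone difference: 2:54 AM − 10:00 = 4:54 PM on Jul 17 in Houston.

4:54 PM on July 17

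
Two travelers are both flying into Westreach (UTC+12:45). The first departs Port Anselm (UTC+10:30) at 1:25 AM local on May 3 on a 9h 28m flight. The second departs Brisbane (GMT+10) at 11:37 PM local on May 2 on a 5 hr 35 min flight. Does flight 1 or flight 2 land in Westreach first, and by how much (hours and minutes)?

Flight 1 in UTC: 1:25 AM − 10:30 = 2:55 PM on May 2.
+9 hours and 28 minutes → arrive 12:23 AM UTC on May 3.
Flight 2 in UTC: 11:37 PM − 10:00 = 1:37 PM on May 2.
+5 hours and 35 minutes → arrive 7:12 PM UTC on May 2.
Flight 2 lands earlier by 5 hours 11 minutes.

the second, by 5 hours 11 minutes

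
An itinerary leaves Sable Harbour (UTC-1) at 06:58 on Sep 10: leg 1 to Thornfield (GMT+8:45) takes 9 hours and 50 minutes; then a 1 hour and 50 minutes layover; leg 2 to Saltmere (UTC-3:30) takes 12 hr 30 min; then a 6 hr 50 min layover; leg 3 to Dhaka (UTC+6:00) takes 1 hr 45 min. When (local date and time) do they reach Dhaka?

Convert departure to UTC: 06:58 + 1:00 = 07:58 UTC on Sep 10.
Add 9 hours 50 minutes leg 1 → 17:48 UTC.
Add 1 hour and 50 minutes layover in Thornfield → 19:38 UTC.
Add 12 hours 30 minutes leg 2 → 08:08 UTC (Sep 11).
Add 6 hours 50 minutes layover in Saltmere → 14:58 UTC.
Add 1 hour and 45 minutes leg 3 → 16:43 UTC.
Dhaka is UTC+6:00, so local arrival = 16:43 + 6:00 = 22:43 on Sep 11.

22:43 on September 11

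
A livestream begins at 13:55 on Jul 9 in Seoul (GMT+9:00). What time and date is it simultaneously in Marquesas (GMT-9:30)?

19:25 on July 8

In UTC: 13:55 − 9:00 = 04:55 on Jul 9.
Marquesas is UTC−9:30: 04:55 − 9:30 = 19:25 on Jul 8.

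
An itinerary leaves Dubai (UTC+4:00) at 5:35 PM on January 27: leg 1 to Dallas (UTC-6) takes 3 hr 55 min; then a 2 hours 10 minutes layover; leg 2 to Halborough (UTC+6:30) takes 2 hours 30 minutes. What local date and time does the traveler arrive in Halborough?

4:40 AM on January 28

Convert departure to UTC: 5:35 PM − 4:00 = 1:35 PM UTC on Jan 27.
Add 3 hours and 55 minutes leg 1 → 5:30 PM UTC.
Add 2 hours 10 minutes layover in Dallas → 7:40 PM UTC.
Add 2 hours 30 minutes leg 2 → 10:10 PM UTC.
Halborough is UTC+6:30, so local arrival = 10:10 PM + 6:30 = 4:40 AM on Jan 28.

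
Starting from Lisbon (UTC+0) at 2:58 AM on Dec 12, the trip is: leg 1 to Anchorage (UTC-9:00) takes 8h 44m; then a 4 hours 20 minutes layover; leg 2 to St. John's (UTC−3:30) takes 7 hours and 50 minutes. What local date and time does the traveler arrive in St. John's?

8:22 PM on Dec 12

Lisbon is at UTC+0, so departure is already 2:58 AM UTC on Dec 12.
Add 8 hours and 44 minutes leg 1 → 11:42 AM UTC.
Add 4 hours 20 minutes layover in Anchorage → 4:02 PM UTC.
Add 7 hours 50 minutes leg 2 → 11:52 PM UTC.
St. John's is UTC−3:30, so local arrival = 11:52 PM − 3:30 = 8:22 PM on Dec 12.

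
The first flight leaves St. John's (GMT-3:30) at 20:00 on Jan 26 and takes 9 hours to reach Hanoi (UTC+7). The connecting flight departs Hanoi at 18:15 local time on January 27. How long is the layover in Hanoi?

2 hours 45 minutes

Convert departure to UTC: 20:00 + 3:30 = 23:30 UTC on Jan 26.
Add 9 hours flight time → 08:30 UTC (Jan 27).
Hanoi is UTC+7:00, so local arrival = 08:30 + 7:00 = 15:30 on Jan 27.
Layover = 18:15 − 15:30 = 2 hours 45 minutes.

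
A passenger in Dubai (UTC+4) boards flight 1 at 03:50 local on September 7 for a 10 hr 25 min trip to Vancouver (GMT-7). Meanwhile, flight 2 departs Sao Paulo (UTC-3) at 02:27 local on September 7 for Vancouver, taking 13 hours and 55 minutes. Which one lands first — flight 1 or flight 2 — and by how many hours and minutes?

the first, by 9 hours 7 minutes

Flight 1 in UTC: 03:50 − 4:00 = 23:50 on Sep 6.
+10 hours and 25 minutes → arrive 10:15 UTC on Sep 7.
Flight 2 in UTC: 02:27 + 3:00 = 05:27 on Sep 7.
+13 hours 55 minutes → arrive 19:22 UTC on Sep 7.
Flight 1 lands earlier by 9 hours 7 minutes.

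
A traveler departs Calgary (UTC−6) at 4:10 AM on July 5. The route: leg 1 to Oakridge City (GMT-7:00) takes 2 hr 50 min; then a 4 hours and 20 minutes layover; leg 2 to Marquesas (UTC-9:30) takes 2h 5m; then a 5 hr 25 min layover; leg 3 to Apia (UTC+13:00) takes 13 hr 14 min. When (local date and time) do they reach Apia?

3:04 AM on Jul 7

Convert departure to UTC: 4:10 AM + 6:00 = 10:10 AM UTC on Jul 5.
Add 2 hours and 50 minutes leg 1 → 1:00 PM UTC.
Add 4 hours 20 minutes layover in Oakridge City → 5:20 PM UTC.
Add 2 hours 5 minutes leg 2 → 7:25 PM UTC.
Add 5 hours 25 minutes layover in Marquesas → 12:50 AM UTC (Jul 6).
Add 13 hours 14 minutes leg 3 → 2:04 PM UTC.
Apia is UTC+13:00, so local arrival = 2:04 PM + 13:00 = 3:04 AM on Jul 7.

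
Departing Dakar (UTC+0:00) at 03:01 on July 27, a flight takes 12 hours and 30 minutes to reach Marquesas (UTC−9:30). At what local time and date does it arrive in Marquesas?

06:01 on July 27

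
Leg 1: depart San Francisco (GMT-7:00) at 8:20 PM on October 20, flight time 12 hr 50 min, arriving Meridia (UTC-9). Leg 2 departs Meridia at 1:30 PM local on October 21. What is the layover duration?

6 hours 20 minutes

Convert departure to UTC: 8:20 PM + 7:00 = 3:20 AM UTC on Oct 21.
Add 12 hours and 50 minutes flight time → 4:10 PM UTC.
Meridia is UTC−9:00, so local arrival = 4:10 PM − 9:00 = 7:10 AM on Oct 21.
Layover = 1:30 PM − 7:10 AM = 6 hours 20 minutes.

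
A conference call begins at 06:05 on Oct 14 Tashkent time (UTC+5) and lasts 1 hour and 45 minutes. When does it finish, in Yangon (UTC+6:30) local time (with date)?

Convert start to UTC: 06:05 − 5:00 = 01:05 UTC on Oct 14.
Add 1 hour 45 minutes duration → 02:50 UTC.
Yangon is UTC+6:30, so local end time = 02:50 + 6:30 = 09:20 on Oct 14.

09:20 on October 14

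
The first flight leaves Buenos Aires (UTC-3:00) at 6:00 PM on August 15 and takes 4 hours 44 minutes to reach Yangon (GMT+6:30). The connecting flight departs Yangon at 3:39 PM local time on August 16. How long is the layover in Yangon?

Convert departure to UTC: 6:00 PM + 3:00 = 9:00 PM UTC on Aug 15.
Add 4 hours and 44 minutes flight time → 1:44 AM UTC (Aug 16).
Yangon is UTC+6:30, so local arrival = 1:44 AM + 6:30 = 8:14 AM on Aug 16.
Layover = 3:39 PM − 8:14 AM = 7 hours 25 minutes.

7 hours 25 minutes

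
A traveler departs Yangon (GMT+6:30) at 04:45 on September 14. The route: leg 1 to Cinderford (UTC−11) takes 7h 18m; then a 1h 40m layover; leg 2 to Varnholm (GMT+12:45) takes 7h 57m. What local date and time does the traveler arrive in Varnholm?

03:55 on September 15

Convert departure to UTC: 04:45 − 6:30 = 22:15 UTC on Sep 13.
Add 7 hours 18 minutes leg 1 → 05:33 UTC (Sep 14).
Add 1 hour and 40 minutes layover in Cinderford → 07:13 UTC.
Add 7 hours 57 minutes leg 2 → 15:10 UTC.
Varnholm is UTC+12:45, so local arrival = 15:10 + 12:45 = 03:55 on Sep 15.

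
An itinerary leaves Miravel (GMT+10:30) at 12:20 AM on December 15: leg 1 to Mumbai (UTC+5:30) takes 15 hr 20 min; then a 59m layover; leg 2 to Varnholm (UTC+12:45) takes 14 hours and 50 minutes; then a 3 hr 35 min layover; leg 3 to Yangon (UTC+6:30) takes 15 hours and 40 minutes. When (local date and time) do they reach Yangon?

10:44 PM on Dec 16

Convert departure to UTC: 12:20 AM − 10:30 = 1:50 PM UTC on Dec 14.
Add 15 hours 20 minutes leg 1 → 5:10 AM UTC (Dec 15).
Add 59 minutes layover in Mumbai → 6:09 AM UTC.
Add 14 hours 50 minutes leg 2 → 8:59 PM UTC.
Add 3 hours and 35 minutes layover in Varnholm → 12:34 AM UTC (Dec 16).
Add 15 hours and 40 minutes leg 3 → 4:14 PM UTC.
Yangon is UTC+6:30, so local arrival = 4:14 PM + 6:30 = 10:44 PM on Dec 16.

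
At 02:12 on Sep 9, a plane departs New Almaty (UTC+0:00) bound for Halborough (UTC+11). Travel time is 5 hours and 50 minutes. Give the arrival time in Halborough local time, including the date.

New Almaty is at UTC+0, so departure is already 02:12 UTC on Sep 9.
Add 5 hours and 50 minutes travel time → 08:02 UTC.
Halborough is UTC+11:00, so local arrival = 08:02 + 11:00 = 19:02 on Sep 9.

19:02 on Sep 9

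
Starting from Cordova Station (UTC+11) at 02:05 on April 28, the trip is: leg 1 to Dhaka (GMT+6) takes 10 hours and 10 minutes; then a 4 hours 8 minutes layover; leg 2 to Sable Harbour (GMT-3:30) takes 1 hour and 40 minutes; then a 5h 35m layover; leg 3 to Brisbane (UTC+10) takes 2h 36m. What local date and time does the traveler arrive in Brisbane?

01:14 on April 29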